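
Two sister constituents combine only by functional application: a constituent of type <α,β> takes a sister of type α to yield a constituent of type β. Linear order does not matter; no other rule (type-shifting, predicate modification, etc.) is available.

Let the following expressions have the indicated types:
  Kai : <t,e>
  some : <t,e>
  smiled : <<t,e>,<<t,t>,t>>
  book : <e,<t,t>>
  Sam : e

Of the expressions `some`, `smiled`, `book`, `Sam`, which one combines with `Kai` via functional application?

smiled

some : <t,e> — does not combine with Kai.
smiled — combines: smiled : <<t,e>,<<t,t>,t>> takes Kai : <t,e> as argument, giving <<t,t>,t>.
book : <e,<t,t>> — does not combine with Kai.
Sam : e — does not combine with Kai.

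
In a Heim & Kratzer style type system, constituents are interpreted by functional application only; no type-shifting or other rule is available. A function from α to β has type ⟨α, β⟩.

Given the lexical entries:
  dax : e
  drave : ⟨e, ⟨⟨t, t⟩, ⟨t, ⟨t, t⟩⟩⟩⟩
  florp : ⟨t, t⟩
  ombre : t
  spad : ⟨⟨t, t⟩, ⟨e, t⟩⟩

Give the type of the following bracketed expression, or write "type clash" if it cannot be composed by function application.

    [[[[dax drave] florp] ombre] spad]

⟨e, t⟩

[dax drave]: functor drave : ⟨e, ⟨⟨t, t⟩, ⟨t, ⟨t, t⟩⟩⟩⟩, argument dax : e; result ⟨⟨t, t⟩, ⟨t, ⟨t, t⟩⟩⟩.
[[dax drave] florp]: functor [dax drave] : ⟨⟨t, t⟩, ⟨t, ⟨t, t⟩⟩⟩, argument florp : ⟨t, t⟩; result ⟨t, ⟨t, t⟩⟩.
[[[dax drave] florp] ombre]: functor [[dax drave] florp] : ⟨t, ⟨t, t⟩⟩, argument ombre : t; result ⟨t, t⟩.
[[[[dax drave] florp] ombre] spad]: functor spad : ⟨⟨t, t⟩, ⟨e, t⟩⟩, argument [[[dax drave] florp] ombre] : ⟨t, t⟩; result ⟨e, t⟩.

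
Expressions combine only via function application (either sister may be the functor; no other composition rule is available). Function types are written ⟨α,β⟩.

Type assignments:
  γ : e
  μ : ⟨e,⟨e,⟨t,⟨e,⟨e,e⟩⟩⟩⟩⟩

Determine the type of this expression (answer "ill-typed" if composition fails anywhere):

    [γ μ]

⟨e,⟨t,⟨e,⟨e,e⟩⟩⟩⟩

[γ μ]: μ is ⟨e,⟨e,⟨t,⟨e,⟨e,e⟩⟩⟩⟩⟩, γ is e; result ⟨e,⟨t,⟨e,⟨e,e⟩⟩⟩⟩.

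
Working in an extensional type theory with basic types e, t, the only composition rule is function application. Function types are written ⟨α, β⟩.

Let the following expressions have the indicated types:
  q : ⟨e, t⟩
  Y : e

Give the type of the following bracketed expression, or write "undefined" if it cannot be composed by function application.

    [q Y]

[q Y]: q is ⟨e, t⟩, Y is e; result t.

t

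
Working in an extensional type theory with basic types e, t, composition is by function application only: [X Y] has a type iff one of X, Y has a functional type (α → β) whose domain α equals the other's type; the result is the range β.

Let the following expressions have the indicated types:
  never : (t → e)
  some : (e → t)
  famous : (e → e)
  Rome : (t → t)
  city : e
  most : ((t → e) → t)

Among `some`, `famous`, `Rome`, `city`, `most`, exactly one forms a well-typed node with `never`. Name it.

most

some : (e → t) — does not combine with never.
famous : (e → e) — does not combine with never.
Rome : (t → t) — does not combine with never.
city : e — does not combine with never.
most — combines: most : ((t → e) → t) takes never : (t → e) as argument, giving t.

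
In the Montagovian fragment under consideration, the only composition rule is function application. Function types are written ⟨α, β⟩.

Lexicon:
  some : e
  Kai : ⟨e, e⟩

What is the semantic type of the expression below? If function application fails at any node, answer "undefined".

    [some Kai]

[some Kai]: ⟨e, e⟩ applied to e yields e.

e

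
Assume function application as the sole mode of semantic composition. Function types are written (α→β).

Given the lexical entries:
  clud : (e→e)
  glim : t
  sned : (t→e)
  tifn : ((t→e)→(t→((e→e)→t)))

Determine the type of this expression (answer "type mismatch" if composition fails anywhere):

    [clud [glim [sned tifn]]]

[sned tifn]: functor tifn : ((t→e)→(t→((e→e)→t))), argument sned : (t→e); result (t→((e→e)→t)).
[glim [sned tifn]]: functor [sned tifn] : (t→((e→e)→t)), argument glim : t; result ((e→e)→t).
[clud [glim [sned tifn]]]: functor [glim [sned tifn]] : ((e→e)→t), argument clud : (e→e); result t.

t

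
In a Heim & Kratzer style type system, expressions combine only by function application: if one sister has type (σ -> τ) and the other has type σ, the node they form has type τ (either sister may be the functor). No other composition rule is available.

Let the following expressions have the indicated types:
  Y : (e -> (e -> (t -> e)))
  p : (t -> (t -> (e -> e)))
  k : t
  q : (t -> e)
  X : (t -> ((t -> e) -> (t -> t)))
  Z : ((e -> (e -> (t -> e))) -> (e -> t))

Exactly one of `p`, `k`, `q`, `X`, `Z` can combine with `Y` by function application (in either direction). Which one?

p : (t -> (t -> (e -> e))) — no; Y wants e, and p wants t.
k : t — no; Y wants e, and k wants nothing (atomic).
q : (t -> e) — no; Y wants e, and q wants t.
X : (t -> ((t -> e) -> (t -> t))) — no; Y wants e, and X wants t.
Z — combines: Z : ((e -> (e -> (t -> e))) -> (e -> t)) takes Y : (e -> (e -> (t -> e))) as argument, giving (e -> t).

Z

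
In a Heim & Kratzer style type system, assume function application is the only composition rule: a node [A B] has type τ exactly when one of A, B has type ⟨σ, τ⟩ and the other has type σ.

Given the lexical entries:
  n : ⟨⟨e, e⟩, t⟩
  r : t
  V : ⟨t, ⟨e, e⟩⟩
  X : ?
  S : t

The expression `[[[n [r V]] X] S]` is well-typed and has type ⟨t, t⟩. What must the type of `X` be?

⟨t, ⟨t, ⟨t, t⟩⟩⟩

For [[[n [r V]] X] S] to have type ⟨t, t⟩ with S of type t, [[n [r V]] X] must be the function: [[n [r V]] X] : ⟨t, ⟨t, t⟩⟩.
For [[n [r V]] X] to have type ⟨t, ⟨t, t⟩⟩ with [n [r V]] of type t, X must be the function: X : ⟨t, ⟨t, ⟨t, t⟩⟩⟩.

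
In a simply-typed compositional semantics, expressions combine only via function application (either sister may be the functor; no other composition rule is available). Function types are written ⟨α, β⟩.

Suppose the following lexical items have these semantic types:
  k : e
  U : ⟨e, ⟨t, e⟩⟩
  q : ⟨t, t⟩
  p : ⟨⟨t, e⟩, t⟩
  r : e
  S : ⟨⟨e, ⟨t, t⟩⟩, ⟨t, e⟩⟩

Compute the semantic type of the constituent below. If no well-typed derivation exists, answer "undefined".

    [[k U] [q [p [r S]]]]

[k U]: ⟨e, ⟨t, e⟩⟩ applied to e yields ⟨t, e⟩.
[r S]: e with ⟨⟨e, ⟨t, t⟩⟩, ⟨t, e⟩⟩ — neither is a function whose domain matches the other; composition fails here.

undefined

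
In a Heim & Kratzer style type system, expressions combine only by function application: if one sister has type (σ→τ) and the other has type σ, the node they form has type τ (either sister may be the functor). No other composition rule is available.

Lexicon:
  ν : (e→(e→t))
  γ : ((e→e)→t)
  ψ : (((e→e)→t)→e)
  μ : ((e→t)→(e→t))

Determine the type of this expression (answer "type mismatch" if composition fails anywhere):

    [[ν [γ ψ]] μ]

(e→t)

[γ ψ]: functor ψ : (((e→e)→t)→e), argument γ : ((e→e)→t); result e.
[ν [γ ψ]]: functor ν : (e→(e→t)), argument [γ ψ] : e; result (e→t).
[[ν [γ ψ]] μ]: functor μ : ((e→t)→(e→t)), argument [ν [γ ψ]] : (e→t); result (e→t).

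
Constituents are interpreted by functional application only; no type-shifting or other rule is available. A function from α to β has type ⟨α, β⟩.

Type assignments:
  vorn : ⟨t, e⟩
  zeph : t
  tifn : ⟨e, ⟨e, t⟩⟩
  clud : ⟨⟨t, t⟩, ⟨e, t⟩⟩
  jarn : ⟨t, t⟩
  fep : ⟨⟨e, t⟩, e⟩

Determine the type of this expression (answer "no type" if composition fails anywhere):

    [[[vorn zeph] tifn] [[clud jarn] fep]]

t

At [vorn zeph], vorn : ⟨t, e⟩ takes zeph : t, giving e.
At [[vorn zeph] tifn], tifn : ⟨e, ⟨e, t⟩⟩ takes [vorn zeph] : e, giving ⟨e, t⟩.
At [clud jarn], clud : ⟨⟨t, t⟩, ⟨e, t⟩⟩ takes jarn : ⟨t, t⟩, giving ⟨e, t⟩.
At [[clud jarn] fep], fep : ⟨⟨e, t⟩, e⟩ takes [clud jarn] : ⟨e, t⟩, giving e.
At [[[vorn zeph] tifn] [[clud jarn] fep]], [[vorn zeph] tifn] : ⟨e, t⟩ takes [[clud jarn] fep] : e, giving t.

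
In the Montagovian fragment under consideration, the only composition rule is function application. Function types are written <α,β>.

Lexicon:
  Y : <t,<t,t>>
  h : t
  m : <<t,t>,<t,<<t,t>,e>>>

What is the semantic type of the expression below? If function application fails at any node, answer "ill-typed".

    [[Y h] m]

<t,<<t,t>,e>>

[Y h] — Y of type <t,<t,t>> combines with h of type t: type <t,t>.
[[Y h] m] — m of type <<t,t>,<t,<<t,t>,e>>> combines with [Y h] of type <t,t>: type <t,<<t,t>,e>>.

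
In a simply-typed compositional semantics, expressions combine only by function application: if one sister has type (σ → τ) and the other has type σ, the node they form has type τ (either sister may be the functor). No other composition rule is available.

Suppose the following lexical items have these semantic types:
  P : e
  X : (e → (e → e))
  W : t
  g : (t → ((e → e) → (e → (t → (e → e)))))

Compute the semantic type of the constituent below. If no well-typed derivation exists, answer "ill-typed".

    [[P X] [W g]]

[P X]: functor X : (e → (e → e)), argument P : e; result (e → e).
[W g]: functor g : (t → ((e → e) → (e → (t → (e → e))))), argument W : t; result ((e → e) → (e → (t → (e → e)))).
[[P X] [W g]]: functor [W g] : ((e → e) → (e → (t → (e → e)))), argument [P X] : (e → e); result (e → (t → (e → e))).

(e → (t → (e → e)))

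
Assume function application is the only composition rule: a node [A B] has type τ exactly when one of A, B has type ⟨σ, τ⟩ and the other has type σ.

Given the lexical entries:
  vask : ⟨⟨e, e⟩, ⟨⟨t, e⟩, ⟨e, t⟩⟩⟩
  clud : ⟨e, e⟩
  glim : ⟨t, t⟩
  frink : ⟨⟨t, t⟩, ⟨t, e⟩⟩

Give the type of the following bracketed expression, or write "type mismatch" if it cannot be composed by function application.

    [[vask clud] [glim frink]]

⟨e, t⟩

[vask clud]: vask is ⟨⟨e, e⟩, ⟨⟨t, e⟩, ⟨e, t⟩⟩⟩, clud is ⟨e, e⟩; result ⟨⟨t, e⟩, ⟨e, t⟩⟩.
[glim frink]: frink is ⟨⟨t, t⟩, ⟨t, e⟩⟩, glim is ⟨t, t⟩; result ⟨t, e⟩.
[[vask clud] [glim frink]]: [vask clud] is ⟨⟨t, e⟩, ⟨e, t⟩⟩, [glim frink] is ⟨t, e⟩; result ⟨e, t⟩.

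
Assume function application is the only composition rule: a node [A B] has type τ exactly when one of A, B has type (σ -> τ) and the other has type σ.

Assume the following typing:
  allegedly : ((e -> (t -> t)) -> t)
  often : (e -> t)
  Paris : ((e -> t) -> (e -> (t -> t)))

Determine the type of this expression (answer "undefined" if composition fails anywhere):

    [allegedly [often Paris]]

t

[often Paris] — Paris of type ((e -> t) -> (e -> (t -> t))) combines with often of type (e -> t): type (e -> (t -> t)).
[allegedly [often Paris]] — allegedly of type ((e -> (t -> t)) -> t) combines with [often Paris] of type (e -> (t -> t)): type t.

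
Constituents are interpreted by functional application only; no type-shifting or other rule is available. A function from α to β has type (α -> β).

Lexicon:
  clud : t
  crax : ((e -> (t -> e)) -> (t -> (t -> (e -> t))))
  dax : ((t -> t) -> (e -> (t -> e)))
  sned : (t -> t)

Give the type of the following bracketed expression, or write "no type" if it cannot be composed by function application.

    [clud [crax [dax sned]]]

[dax sned] — dax of type ((t -> t) -> (e -> (t -> e))) combines with sned of type (t -> t): type (e -> (t -> e)).
[crax [dax sned]] — crax of type ((e -> (t -> e)) -> (t -> (t -> (e -> t)))) combines with [dax sned] of type (e -> (t -> e)): type (t -> (t -> (e -> t))).
[clud [crax [dax sned]]] — [crax [dax sned]] of type (t -> (t -> (e -> t))) combines with clud of type t: type (t -> (e -> t)).

(t -> (e -> t))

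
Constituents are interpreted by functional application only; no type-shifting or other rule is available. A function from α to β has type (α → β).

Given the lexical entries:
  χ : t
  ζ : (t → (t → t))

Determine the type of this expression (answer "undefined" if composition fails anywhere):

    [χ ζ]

At [χ ζ], ζ : (t → (t → t)) takes χ : t, giving (t → t).

(t → t)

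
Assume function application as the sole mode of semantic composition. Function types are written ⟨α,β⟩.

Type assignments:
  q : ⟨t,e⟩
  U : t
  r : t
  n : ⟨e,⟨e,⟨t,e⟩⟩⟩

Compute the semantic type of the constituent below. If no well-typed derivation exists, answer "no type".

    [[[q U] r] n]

[q U]: ⟨t,e⟩ applied to t yields e.
[[q U] r]: e and t cannot combine by function application — type clash.

no type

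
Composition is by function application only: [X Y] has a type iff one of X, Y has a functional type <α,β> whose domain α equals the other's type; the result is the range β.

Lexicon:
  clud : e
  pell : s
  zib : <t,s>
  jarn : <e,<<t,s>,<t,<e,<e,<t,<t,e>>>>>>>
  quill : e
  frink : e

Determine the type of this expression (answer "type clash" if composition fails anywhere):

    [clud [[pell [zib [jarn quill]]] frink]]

type clash

[jarn quill]: jarn is <e,<<t,s>,<t,<e,<e,<t,<t,e>>>>>>>, quill is e; result <<t,s>,<t,<e,<e,<t,<t,e>>>>>>.
[zib [jarn quill]]: [jarn quill] is <<t,s>,<t,<e,<e,<t,<t,e>>>>>>, zib is <t,s>; result <t,<e,<e,<t,<t,e>>>>>.
[pell [zib [jarn quill]]]: s and <t,<e,<e,<t,<t,e>>>>> cannot combine by function application — type clash.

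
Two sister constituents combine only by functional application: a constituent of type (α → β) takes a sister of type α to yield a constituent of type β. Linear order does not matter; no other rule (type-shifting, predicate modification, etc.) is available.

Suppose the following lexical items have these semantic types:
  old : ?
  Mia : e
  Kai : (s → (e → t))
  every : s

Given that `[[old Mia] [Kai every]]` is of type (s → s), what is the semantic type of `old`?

[[old Mia] [Kai every]] must have type (s → s). The sister [Kai every] has type (e → t); that is not a function onto (s → s), so [old Mia] must be the functor, of type ((e → t) → (s → s)).
[old Mia] must have type ((e → t) → (s → s)). The sister Mia has type e; that is not a function onto ((e → t) → (s → s)), so old must be the functor, of type (e → ((e → t) → (s → s))).

(e → ((e → t) → (s → s)))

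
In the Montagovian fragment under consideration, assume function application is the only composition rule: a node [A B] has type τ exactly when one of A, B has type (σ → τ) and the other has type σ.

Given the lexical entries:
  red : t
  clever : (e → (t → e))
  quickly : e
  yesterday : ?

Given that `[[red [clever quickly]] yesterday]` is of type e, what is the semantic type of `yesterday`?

(e → e)

[[red [clever quickly]] yesterday] must have type e. The sister [red [clever quickly]] has type e; that is not a function onto e, so yesterday must be the functor, of type (e → e).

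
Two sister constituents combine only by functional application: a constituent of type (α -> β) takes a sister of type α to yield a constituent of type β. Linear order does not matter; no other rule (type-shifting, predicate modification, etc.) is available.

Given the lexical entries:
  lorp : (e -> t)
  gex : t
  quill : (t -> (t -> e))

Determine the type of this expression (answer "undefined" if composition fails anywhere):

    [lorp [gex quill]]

undefined

[gex quill]: (t -> (t -> e)) applied to t yields (t -> e).
[lorp [gex quill]]: (e -> t) and (t -> e) cannot combine by function application — type clash.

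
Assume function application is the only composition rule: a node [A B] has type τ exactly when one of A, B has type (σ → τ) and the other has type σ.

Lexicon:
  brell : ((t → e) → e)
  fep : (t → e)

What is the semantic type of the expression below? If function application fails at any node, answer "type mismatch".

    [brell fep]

e

At [brell fep], brell : ((t → e) → e) takes fep : (t → e), giving e.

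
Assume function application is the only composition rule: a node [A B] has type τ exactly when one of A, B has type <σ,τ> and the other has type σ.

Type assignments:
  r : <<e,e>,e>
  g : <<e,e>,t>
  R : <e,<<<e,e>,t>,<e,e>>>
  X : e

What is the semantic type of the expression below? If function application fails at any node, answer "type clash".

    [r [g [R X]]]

e

At [R X], R : <e,<<<e,e>,t>,<e,e>>> takes X : e, giving <<<e,e>,t>,<e,e>>.
At [g [R X]], [R X] : <<<e,e>,t>,<e,e>> takes g : <<e,e>,t>, giving <e,e>.
At [r [g [R X]]], r : <<e,e>,e> takes [g [R X]] : <e,e>, giving e.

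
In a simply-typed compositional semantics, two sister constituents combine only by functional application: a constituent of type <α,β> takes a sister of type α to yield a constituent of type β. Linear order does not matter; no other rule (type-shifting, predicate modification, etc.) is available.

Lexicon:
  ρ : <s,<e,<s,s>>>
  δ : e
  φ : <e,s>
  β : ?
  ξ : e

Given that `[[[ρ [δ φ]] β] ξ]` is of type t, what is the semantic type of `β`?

[[[ρ [δ φ]] β] ξ] is required to be t. ξ : e cannot yield t as functor, so [[ρ [δ φ]] β] : <e,t>.
[[ρ [δ φ]] β] is required to be <e,t>. [ρ [δ φ]] : <e,<s,s>> cannot yield <e,t> as functor, so β : <<e,<s,s>>,<e,t>>.

<<e,<s,s>>,<e,t>>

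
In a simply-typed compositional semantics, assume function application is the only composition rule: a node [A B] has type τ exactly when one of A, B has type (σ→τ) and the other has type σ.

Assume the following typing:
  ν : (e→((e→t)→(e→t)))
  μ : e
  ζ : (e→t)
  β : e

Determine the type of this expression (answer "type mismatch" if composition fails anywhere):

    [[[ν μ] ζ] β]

[ν μ]: functor ν : (e→((e→t)→(e→t))), argument μ : e; result ((e→t)→(e→t)).
[[ν μ] ζ]: functor [ν μ] : ((e→t)→(e→t)), argument ζ : (e→t); result (e→t).
[[[ν μ] ζ] β]: functor [[ν μ] ζ] : (e→t), argument β : e; result t.

t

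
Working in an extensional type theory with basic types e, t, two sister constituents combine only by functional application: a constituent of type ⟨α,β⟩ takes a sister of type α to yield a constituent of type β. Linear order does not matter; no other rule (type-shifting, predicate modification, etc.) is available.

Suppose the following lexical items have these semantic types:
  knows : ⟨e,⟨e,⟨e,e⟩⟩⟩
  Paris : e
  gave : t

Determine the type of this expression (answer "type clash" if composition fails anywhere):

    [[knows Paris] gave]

[knows Paris]: functor knows : ⟨e,⟨e,⟨e,e⟩⟩⟩, argument Paris : e; result ⟨e,⟨e,e⟩⟩.
[[knows Paris] gave]: ⟨e,⟨e,e⟩⟩ with t — neither is a function whose domain matches the other; composition fails here.

type clash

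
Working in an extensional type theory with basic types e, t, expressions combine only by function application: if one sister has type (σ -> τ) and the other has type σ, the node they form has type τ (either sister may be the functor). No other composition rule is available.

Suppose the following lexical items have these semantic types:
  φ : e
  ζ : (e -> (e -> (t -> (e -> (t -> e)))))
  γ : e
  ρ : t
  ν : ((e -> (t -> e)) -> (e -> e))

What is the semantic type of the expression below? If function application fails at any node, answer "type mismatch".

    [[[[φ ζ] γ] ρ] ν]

(e -> e)

At [φ ζ], ζ : (e -> (e -> (t -> (e -> (t -> e))))) takes φ : e, giving (e -> (t -> (e -> (t -> e)))).
At [[φ ζ] γ], [φ ζ] : (e -> (t -> (e -> (t -> e)))) takes γ : e, giving (t -> (e -> (t -> e))).
At [[[φ ζ] γ] ρ], [[φ ζ] γ] : (t -> (e -> (t -> e))) takes ρ : t, giving (e -> (t -> e)).
At [[[[φ ζ] γ] ρ] ν], ν : ((e -> (t -> e)) -> (e -> e)) takes [[[φ ζ] γ] ρ] : (e -> (t -> e)), giving (e -> e).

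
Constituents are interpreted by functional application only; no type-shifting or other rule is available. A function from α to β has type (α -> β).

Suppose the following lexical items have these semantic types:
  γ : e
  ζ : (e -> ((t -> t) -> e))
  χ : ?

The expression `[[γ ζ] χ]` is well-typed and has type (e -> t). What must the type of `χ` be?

(((t -> t) -> e) -> (e -> t))

[[γ ζ] χ] is required to be (e -> t). [γ ζ] : ((t -> t) -> e) cannot yield (e -> t) as functor, so χ : (((t -> t) -> e) -> (e -> t)).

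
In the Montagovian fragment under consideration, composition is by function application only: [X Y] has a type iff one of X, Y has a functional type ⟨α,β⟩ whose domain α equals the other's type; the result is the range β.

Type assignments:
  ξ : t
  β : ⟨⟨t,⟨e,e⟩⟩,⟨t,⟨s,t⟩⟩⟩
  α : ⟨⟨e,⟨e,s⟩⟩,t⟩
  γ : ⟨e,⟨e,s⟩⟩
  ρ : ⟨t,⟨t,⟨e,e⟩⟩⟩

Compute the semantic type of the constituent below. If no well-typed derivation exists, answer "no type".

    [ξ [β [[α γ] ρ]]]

⟨s,t⟩

[α γ]: ⟨⟨e,⟨e,s⟩⟩,t⟩ applied to ⟨e,⟨e,s⟩⟩ yields t.
[[α γ] ρ]: ⟨t,⟨t,⟨e,e⟩⟩⟩ applied to t yields ⟨t,⟨e,e⟩⟩.
[β [[α γ] ρ]]: ⟨⟨t,⟨e,e⟩⟩,⟨t,⟨s,t⟩⟩⟩ applied to ⟨t,⟨e,e⟩⟩ yields ⟨t,⟨s,t⟩⟩.
[ξ [β [[α γ] ρ]]]: ⟨t,⟨s,t⟩⟩ applied to t yields ⟨s,t⟩.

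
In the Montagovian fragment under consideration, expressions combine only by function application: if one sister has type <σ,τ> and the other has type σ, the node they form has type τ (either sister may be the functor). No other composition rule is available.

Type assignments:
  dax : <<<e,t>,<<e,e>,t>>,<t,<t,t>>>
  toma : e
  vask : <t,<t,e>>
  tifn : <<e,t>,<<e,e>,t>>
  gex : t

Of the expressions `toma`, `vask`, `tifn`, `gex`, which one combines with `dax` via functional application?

toma : e — neither side's domain matches the other.
vask : <t,<t,e>> — neither side's domain matches the other.
tifn — combines: dax : <<<e,t>,<<e,e>,t>>,<t,<t,t>>> takes tifn : <<e,t>,<<e,e>,t>> as argument, giving <t,<t,t>>.
gex : t — neither side's domain matches the other.

tifn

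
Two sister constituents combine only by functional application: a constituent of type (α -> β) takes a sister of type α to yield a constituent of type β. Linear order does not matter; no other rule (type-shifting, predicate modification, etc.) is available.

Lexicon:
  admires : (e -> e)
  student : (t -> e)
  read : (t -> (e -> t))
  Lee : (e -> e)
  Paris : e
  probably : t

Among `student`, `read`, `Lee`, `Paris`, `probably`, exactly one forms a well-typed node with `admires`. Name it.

Paris

student : (t -> e) — no; admires wants e, and student wants t.
read : (t -> (e -> t)) — no; admires wants e, and read wants t.
Lee : (e -> e) — no; admires wants e, and Lee wants e.
Paris — combines: admires : (e -> e) takes Paris : e as argument, giving e.
probably : t — no; admires wants e, and probably wants nothing (atomic).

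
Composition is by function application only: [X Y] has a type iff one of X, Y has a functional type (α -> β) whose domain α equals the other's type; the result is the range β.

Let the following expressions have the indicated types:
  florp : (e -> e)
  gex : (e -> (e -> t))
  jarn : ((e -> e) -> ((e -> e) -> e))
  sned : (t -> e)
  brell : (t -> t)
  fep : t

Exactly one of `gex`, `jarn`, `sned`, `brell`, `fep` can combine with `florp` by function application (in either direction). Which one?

gex : (e -> (e -> t)) — does not combine with florp.
jarn — combines: jarn : ((e -> e) -> ((e -> e) -> e)) takes florp : (e -> e) as argument, giving ((e -> e) -> e).
sned : (t -> e) — does not combine with florp.
brell : (t -> t) — does not combine with florp.
fep : t — does not combine with florp.

jarn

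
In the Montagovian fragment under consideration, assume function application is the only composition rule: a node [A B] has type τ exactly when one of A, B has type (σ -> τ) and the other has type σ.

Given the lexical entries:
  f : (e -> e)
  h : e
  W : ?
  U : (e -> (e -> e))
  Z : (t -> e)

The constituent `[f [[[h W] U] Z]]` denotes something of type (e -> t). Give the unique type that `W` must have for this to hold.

(e -> ((e -> (e -> e)) -> ((t -> e) -> ((e -> e) -> (e -> t)))))

At [f [[[h W] U] Z]] (required: (e -> t)): f is (e -> e), which is not a function with range (e -> t); hence [[[h W] U] Z] is the functor — type ((e -> e) -> (e -> t)).
At [[[h W] U] Z] (required: ((e -> e) -> (e -> t))): Z is (t -> e), which is not a function with range ((e -> e) -> (e -> t)); hence [[h W] U] is the functor — type ((t -> e) -> ((e -> e) -> (e -> t))).
At [[h W] U] (required: ((t -> e) -> ((e -> e) -> (e -> t)))): U is (e -> (e -> e)), which is not a function with range ((t -> e) -> ((e -> e) -> (e -> t))); hence [h W] is the functor — type ((e -> (e -> e)) -> ((t -> e) -> ((e -> e) -> (e -> t)))).
At [h W] (required: ((e -> (e -> e)) -> ((t -> e) -> ((e -> e) -> (e -> t))))): h is e, which is not a function with range ((e -> (e -> e)) -> ((t -> e) -> ((e -> e) -> (e -> t)))); hence W is the functor — type (e -> ((e -> (e -> e)) -> ((t -> e) -> ((e -> e) -> (e -> t))))).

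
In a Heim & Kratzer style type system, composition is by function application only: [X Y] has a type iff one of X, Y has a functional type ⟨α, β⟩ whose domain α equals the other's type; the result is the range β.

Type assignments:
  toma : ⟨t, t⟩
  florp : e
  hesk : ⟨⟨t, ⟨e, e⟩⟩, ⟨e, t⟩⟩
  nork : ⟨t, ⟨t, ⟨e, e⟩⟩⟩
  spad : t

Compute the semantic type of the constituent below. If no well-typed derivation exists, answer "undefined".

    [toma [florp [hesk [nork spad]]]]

[nork spad] — nork of type ⟨t, ⟨t, ⟨e, e⟩⟩⟩ combines with spad of type t: type ⟨t, ⟨e, e⟩⟩.
[hesk [nork spad]] — hesk of type ⟨⟨t, ⟨e, e⟩⟩, ⟨e, t⟩⟩ combines with [nork spad] of type ⟨t, ⟨e, e⟩⟩: type ⟨e, t⟩.
[florp [hesk [nork spad]]] — [hesk [nork spad]] of type ⟨e, t⟩ combines with florp of type e: type t.
[toma [florp [hesk [nork spad]]]] — toma of type ⟨t, t⟩ combines with [florp [hesk [nork spad]]] of type t: type t.

t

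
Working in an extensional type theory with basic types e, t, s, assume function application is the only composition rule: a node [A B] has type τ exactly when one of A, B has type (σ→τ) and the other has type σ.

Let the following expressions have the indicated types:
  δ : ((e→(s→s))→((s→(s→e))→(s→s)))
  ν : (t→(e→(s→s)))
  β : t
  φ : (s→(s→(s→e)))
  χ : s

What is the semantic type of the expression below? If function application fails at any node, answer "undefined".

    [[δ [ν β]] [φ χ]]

[ν β]: ν is (t→(e→(s→s))), β is t; result (e→(s→s)).
[δ [ν β]]: δ is ((e→(s→s))→((s→(s→e))→(s→s))), [ν β] is (e→(s→s)); result ((s→(s→e))→(s→s)).
[φ χ]: φ is (s→(s→(s→e))), χ is s; result (s→(s→e)).
[[δ [ν β]] [φ χ]]: [δ [ν β]] is ((s→(s→e))→(s→s)), [φ χ] is (s→(s→e)); result (s→s).

(s→s)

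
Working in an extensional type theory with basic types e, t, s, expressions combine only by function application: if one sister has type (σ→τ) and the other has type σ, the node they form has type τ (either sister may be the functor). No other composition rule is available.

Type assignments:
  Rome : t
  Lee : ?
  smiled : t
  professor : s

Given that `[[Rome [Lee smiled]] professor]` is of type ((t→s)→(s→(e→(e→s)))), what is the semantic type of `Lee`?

(t→(t→(s→((t→s)→(s→(e→(e→s)))))))

For [[Rome [Lee smiled]] professor] to have type ((t→s)→(s→(e→(e→s)))) with professor of type s, [Rome [Lee smiled]] must be the function: [Rome [Lee smiled]] : (s→((t→s)→(s→(e→(e→s))))).
For [Rome [Lee smiled]] to have type (s→((t→s)→(s→(e→(e→s))))) with Rome of type t, [Lee smiled] must be the function: [Lee smiled] : (t→(s→((t→s)→(s→(e→(e→s)))))).
For [Lee smiled] to have type (t→(s→((t→s)→(s→(e→(e→s)))))) with smiled of type t, Lee must be the function: Lee : (t→(t→(s→((t→s)→(s→(e→(e→s))))))).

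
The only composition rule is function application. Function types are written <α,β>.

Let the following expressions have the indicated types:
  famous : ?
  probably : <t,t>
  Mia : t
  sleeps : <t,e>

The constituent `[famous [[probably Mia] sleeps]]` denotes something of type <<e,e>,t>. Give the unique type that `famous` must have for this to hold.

At [famous [[probably Mia] sleeps]] (required: <<e,e>,t>): [[probably Mia] sleeps] is e, which is not a function with range <<e,e>,t>; hence famous is the functor — type <e,<<e,e>,t>>.

<e,<<e,e>,t>>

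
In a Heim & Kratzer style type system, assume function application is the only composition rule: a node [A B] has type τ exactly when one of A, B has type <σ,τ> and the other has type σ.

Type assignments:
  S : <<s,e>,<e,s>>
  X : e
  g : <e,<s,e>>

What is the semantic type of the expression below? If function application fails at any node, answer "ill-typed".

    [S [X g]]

[X g]: functor g : <e,<s,e>>, argument X : e; result <s,e>.
[S [X g]]: functor S : <<s,e>,<e,s>>, argument [X g] : <s,e>; result <e,s>.

<e,s>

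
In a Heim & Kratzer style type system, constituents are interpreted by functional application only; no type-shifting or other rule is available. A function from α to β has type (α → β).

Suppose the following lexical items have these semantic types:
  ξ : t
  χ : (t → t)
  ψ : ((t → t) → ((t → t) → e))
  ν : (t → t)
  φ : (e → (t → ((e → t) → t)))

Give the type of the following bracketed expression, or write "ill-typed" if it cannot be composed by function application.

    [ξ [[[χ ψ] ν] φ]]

((e → t) → t)

[χ ψ]: functor ψ : ((t → t) → ((t → t) → e)), argument χ : (t → t); result ((t → t) → e).
[[χ ψ] ν]: functor [χ ψ] : ((t → t) → e), argument ν : (t → t); result e.
[[[χ ψ] ν] φ]: functor φ : (e → (t → ((e → t) → t))), argument [[χ ψ] ν] : e; result (t → ((e → t) → t)).
[ξ [[[χ ψ] ν] φ]]: functor [[[χ ψ] ν] φ] : (t → ((e → t) → t)), argument ξ : t; result ((e → t) → t).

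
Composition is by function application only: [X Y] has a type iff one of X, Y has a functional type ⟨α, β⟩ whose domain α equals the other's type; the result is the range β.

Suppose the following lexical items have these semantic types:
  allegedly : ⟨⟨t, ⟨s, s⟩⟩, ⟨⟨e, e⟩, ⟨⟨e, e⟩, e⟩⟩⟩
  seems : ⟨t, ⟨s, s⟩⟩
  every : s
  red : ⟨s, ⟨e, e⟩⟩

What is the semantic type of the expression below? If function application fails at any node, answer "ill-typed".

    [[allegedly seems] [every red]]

At [allegedly seems], allegedly : ⟨⟨t, ⟨s, s⟩⟩, ⟨⟨e, e⟩, ⟨⟨e, e⟩, e⟩⟩⟩ takes seems : ⟨t, ⟨s, s⟩⟩, giving ⟨⟨e, e⟩, ⟨⟨e, e⟩, e⟩⟩.
At [every red], red : ⟨s, ⟨e, e⟩⟩ takes every : s, giving ⟨e, e⟩.
At [[allegedly seems] [every red]], [allegedly seems] : ⟨⟨e, e⟩, ⟨⟨e, e⟩, e⟩⟩ takes [every red] : ⟨e, e⟩, giving ⟨⟨e, e⟩, e⟩.

⟨⟨e, e⟩, e⟩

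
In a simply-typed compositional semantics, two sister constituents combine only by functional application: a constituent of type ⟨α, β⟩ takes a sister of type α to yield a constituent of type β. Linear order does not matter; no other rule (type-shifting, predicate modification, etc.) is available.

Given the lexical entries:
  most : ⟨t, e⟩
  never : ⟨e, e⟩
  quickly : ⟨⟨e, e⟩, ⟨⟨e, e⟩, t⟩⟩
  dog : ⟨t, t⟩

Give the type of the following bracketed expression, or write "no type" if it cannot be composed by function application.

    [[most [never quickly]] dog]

[never quickly]: functor quickly : ⟨⟨e, e⟩, ⟨⟨e, e⟩, t⟩⟩, argument never : ⟨e, e⟩; result ⟨⟨e, e⟩, t⟩.
At [most [never quickly]]: neither ⟨t, e⟩ nor ⟨⟨e, e⟩, t⟩ can take the other as argument; the node is ill-typed.

no type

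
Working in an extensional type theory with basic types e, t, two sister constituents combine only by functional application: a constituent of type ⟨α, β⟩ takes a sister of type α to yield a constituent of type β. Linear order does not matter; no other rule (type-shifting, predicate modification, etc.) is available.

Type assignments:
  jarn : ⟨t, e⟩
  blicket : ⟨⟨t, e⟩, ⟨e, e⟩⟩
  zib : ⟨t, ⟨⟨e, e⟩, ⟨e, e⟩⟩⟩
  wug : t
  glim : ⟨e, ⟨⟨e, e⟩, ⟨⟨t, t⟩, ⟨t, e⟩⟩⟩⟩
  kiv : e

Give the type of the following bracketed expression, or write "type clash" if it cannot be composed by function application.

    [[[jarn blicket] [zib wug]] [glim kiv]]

[jarn blicket]: functor blicket : ⟨⟨t, e⟩, ⟨e, e⟩⟩, argument jarn : ⟨t, e⟩; result ⟨e, e⟩.
[zib wug]: functor zib : ⟨t, ⟨⟨e, e⟩, ⟨e, e⟩⟩⟩, argument wug : t; result ⟨⟨e, e⟩, ⟨e, e⟩⟩.
[[jarn blicket] [zib wug]]: functor [zib wug] : ⟨⟨e, e⟩, ⟨e, e⟩⟩, argument [jarn blicket] : ⟨e, e⟩; result ⟨e, e⟩.
[glim kiv]: functor glim : ⟨e, ⟨⟨e, e⟩, ⟨⟨t, t⟩, ⟨t, e⟩⟩⟩⟩, argument kiv : e; result ⟨⟨e, e⟩, ⟨⟨t, t⟩, ⟨t, e⟩⟩⟩.
[[[jarn blicket] [zib wug]] [glim kiv]]: functor [glim kiv] : ⟨⟨e, e⟩, ⟨⟨t, t⟩, ⟨t, e⟩⟩⟩, argument [[jarn blicket] [zib wug]] : ⟨e, e⟩; result ⟨⟨t, t⟩, ⟨t, e⟩⟩.

⟨⟨t, t⟩, ⟨t, e⟩⟩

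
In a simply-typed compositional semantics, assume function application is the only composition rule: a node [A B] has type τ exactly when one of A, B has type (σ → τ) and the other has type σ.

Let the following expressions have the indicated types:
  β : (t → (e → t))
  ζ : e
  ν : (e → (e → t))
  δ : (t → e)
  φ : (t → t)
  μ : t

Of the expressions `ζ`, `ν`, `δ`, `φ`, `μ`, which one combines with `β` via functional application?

μ

ζ : e — β needs t; ζ needs nothing (atomic); neither fits.
ν : (e → (e → t)) — β needs t; ν needs e; neither fits.
δ : (t → e) — β needs t; δ needs t; neither fits.
φ : (t → t) — β needs t; φ needs t; neither fits.
μ — combines: β : (t → (e → t)) takes μ : t as argument, giving (e → t).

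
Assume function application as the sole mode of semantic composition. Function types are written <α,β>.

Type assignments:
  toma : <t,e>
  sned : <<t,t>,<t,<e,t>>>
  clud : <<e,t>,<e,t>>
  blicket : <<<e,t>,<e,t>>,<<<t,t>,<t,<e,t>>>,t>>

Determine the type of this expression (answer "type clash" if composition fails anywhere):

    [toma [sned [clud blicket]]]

[clud blicket]: blicket is <<<e,t>,<e,t>>,<<<t,t>,<t,<e,t>>>,t>>, clud is <<e,t>,<e,t>>; result <<<t,t>,<t,<e,t>>>,t>.
[sned [clud blicket]]: [clud blicket] is <<<t,t>,<t,<e,t>>>,t>, sned is <<t,t>,<t,<e,t>>>; result t.
[toma [sned [clud blicket]]]: toma is <t,e>, [sned [clud blicket]] is t; result e.

e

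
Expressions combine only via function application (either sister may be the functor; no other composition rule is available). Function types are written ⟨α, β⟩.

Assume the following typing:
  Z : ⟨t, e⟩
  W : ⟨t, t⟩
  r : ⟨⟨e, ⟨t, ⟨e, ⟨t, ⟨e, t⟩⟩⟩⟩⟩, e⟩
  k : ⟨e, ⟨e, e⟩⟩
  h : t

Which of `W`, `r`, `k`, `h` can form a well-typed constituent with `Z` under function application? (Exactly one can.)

h

W : ⟨t, t⟩ — Z needs t; W needs t; neither fits.
r : ⟨⟨e, ⟨t, ⟨e, ⟨t, ⟨e, t⟩⟩⟩⟩⟩, e⟩ — Z needs t; r needs ⟨e, ⟨t, ⟨e, ⟨t, ⟨e, t⟩⟩⟩⟩⟩; neither fits.
k : ⟨e, ⟨e, e⟩⟩ — Z needs t; k needs e; neither fits.
h — combines: Z : ⟨t, e⟩ takes h : t as argument, giving e.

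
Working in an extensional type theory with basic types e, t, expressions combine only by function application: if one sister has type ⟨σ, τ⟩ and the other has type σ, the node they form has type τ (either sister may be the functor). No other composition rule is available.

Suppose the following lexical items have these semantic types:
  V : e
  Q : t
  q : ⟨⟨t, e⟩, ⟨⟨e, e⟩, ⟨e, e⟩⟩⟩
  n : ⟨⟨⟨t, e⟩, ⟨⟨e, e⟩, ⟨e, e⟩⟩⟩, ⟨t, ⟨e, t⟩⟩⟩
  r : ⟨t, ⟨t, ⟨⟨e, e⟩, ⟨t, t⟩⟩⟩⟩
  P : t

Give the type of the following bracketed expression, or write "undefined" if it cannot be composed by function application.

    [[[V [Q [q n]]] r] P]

⟨⟨e, e⟩, ⟨t, t⟩⟩

[q n]: n is ⟨⟨⟨t, e⟩, ⟨⟨e, e⟩, ⟨e, e⟩⟩⟩, ⟨t, ⟨e, t⟩⟩⟩, q is ⟨⟨t, e⟩, ⟨⟨e, e⟩, ⟨e, e⟩⟩⟩; result ⟨t, ⟨e, t⟩⟩.
[Q [q n]]: [q n] is ⟨t, ⟨e, t⟩⟩, Q is t; result ⟨e, t⟩.
[V [Q [q n]]]: [Q [q n]] is ⟨e, t⟩, V is e; result t.
[[V [Q [q n]]] r]: r is ⟨t, ⟨t, ⟨⟨e, e⟩, ⟨t, t⟩⟩⟩⟩, [V [Q [q n]]] is t; result ⟨t, ⟨⟨e, e⟩, ⟨t, t⟩⟩⟩.
[[[V [Q [q n]]] r] P]: [[V [Q [q n]]] r] is ⟨t, ⟨⟨e, e⟩, ⟨t, t⟩⟩⟩, P is t; result ⟨⟨e, e⟩, ⟨t, t⟩⟩.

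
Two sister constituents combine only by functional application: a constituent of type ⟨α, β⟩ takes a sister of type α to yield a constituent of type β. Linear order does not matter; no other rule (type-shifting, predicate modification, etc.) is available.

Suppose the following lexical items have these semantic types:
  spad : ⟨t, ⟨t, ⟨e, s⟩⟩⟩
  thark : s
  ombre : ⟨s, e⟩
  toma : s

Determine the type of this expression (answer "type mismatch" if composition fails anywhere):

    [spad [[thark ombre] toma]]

At [thark ombre], ombre : ⟨s, e⟩ takes thark : s, giving e.
At [[thark ombre] toma]: neither e nor s can take the other as argument; the node is ill-typed.

type mismatch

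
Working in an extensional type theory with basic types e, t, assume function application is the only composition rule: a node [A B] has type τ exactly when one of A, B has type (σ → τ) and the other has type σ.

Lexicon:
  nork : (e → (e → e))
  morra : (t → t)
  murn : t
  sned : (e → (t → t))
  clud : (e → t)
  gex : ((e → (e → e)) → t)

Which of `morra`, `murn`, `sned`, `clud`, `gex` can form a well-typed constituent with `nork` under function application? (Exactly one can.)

gex

morra : (t → t) — no; nork wants e, and morra wants t.
murn : t — no; nork wants e, and murn wants nothing (atomic).
sned : (e → (t → t)) — no; nork wants e, and sned wants e.
clud : (e → t) — no; nork wants e, and clud wants e.
gex — combines: gex : ((e → (e → e)) → t) takes nork : (e → (e → e)) as argument, giving t.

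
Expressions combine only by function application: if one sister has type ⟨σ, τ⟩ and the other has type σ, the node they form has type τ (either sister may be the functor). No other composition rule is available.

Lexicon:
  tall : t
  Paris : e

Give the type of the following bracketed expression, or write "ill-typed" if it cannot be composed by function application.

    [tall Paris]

At [tall Paris]: neither t nor e can take the other as argument; the node is ill-typed.

ill-typed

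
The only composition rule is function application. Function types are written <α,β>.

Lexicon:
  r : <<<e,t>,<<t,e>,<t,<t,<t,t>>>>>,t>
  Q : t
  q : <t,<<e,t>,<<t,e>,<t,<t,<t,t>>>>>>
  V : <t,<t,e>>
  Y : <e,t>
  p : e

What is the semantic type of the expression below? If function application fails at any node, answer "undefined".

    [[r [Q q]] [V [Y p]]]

e

[Q q]: q is <t,<<e,t>,<<t,e>,<t,<t,<t,t>>>>>>, Q is t; result <<e,t>,<<t,e>,<t,<t,<t,t>>>>>.
[r [Q q]]: r is <<<e,t>,<<t,e>,<t,<t,<t,t>>>>>,t>, [Q q] is <<e,t>,<<t,e>,<t,<t,<t,t>>>>>; result t.
[Y p]: Y is <e,t>, p is e; result t.
[V [Y p]]: V is <t,<t,e>>, [Y p] is t; result <t,e>.
[[r [Q q]] [V [Y p]]]: [V [Y p]] is <t,e>, [r [Q q]] is t; result e.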